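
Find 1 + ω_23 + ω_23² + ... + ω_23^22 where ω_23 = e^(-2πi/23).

Sum of all nth roots of unity equals 0 for n > 1 (geometric series with r ≠ 1).

0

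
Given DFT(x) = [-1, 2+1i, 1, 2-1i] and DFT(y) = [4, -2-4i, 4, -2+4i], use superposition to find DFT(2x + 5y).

By linearity: DFT(2x + 5y) = 2·DFT(x) + 5·DFT(y)
= 2·[-1, 2+1i, 1, 2-1i] + 5·[4, -2-4i, 4, -2+4i]

Computing element-wise:
Z[0] = 2·(-1) + 5·(4) = 18
Z[1] = 2·(2+1i) + 5·(-2-4i) = -6-18i
Z[2] = 2·(1) + 5·(4) = 22
Z[3] = 2·(2-1i) + 5·(-2+4i) = -6+18i

DFT(2x + 5y) = 2·X + 5·Y = [18, -6-18i, 22, -6+18i]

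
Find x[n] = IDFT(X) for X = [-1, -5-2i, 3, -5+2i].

x[n] = (1/4) Σ(k=0 to 3) X[k] · e^(2πikn/4)

Computing each x[n]:
x[0] = -2
x[1] = 0
x[2] = 3
x[3] = -2

x = [-2, 0, 3, -2]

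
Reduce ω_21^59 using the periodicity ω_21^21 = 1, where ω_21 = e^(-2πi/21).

Since ω_21^21 = 1, powers reduce modulo 21.
59 mod 21 = 17
So ω_21^59 = ω_21^17 = e^(-2πi·17/21)

ω_21^59 = ω_21^17 = 0.3653+0.9309i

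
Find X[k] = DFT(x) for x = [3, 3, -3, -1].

X[k] = Σ(n=0 to 3) x[n] · ω_4^(nk)
where ω_4 = e^(-2πi/4)

Computing each X[k]:
X[0] = 2
X[1] = 6-4i
X[2] = -2
X[3] = 6+4i

X = [2, 6-4i, -2, 6+4i]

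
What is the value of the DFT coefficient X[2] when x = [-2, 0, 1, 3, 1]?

X[2] = Σ(n=0 to 4) x[n] · ω_5^(2n) where ω_5 = e^(-2πi/5)
= (-2)·ω_5^0 + (0)·ω_5^2 + (1)·ω_5^4 + (3)·ω_5^6 + (1)·ω_5^8

X[2] = -1.5729-1.3143i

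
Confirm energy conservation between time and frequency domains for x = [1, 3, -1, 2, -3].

Time domain:
Σ|x[n]|² = |1|² + |3|² + |-1|² + |2|² + |-3|² = 24.0000

Frequency domain:
(1/5)Σ|X[k]|² = (1/5)(|2|² + |0.1910-3.9430i|² + |1.3090-6.3799i|² + |1.3090+6.3799i|² + |0.1910+3.9430i|²) = (1/5)·120.0000 = 24.0000

Both sides agree, confirming Parseval's theorem.

Σ|x[n]|² = (1/N)Σ|X[k]|² = 24.0000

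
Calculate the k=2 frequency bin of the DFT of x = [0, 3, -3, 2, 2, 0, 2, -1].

X[2] = Σ(n=0 to 7) x[n] · ω_8^(2n) where ω_8 = e^(-2πi/8)
= (0)·ω_8^0 + (3)·ω_8^2 + (-3)·ω_8^4 + (2)·ω_8^6 + (2)·ω_8^8 + (0)·ω_8^10 + (2)·ω_8^12 + (-1)·ω_8^14

X[2] = 3-2i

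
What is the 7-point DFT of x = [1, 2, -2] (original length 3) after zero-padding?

Original 3-point DFT: [1, 1.0000-3.4641i, 1.0000+3.4641i]
Zero-padded 7-point DFT provides frequency interpolation.

DFT_7([x, 0, ...]) = [1, 2.6920+0.3862i, 2.3569-2.8176i, -2.0489-2.4314i, -2.0489+2.4314i, 2.3569+2.8176i, 2.6920-0.3862i]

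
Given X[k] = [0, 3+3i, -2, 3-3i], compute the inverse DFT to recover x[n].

x[n] = (1/4) Σ(k=0 to 3) X[k] · e^(2πikn/4)

Computing each x[n]:
x[0] = 1
x[1] = -1
x[2] = -2
x[3] = 2

x = [1, -1, -2, 2]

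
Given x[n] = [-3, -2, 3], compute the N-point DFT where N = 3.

X[k] = Σ(n=0 to 2) x[n] · ω_3^(nk)
where ω_3 = e^(-2πi/3)

Computing each X[k]:
X[0] = -2
X[1] = -3.5000+4.3301i
X[2] = -3.5000-4.3301i

X = [-2, -3.5000+4.3301i, -3.5000-4.3301i]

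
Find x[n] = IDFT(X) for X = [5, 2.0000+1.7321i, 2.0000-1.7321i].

x[n] = (1/3) Σ(k=0 to 2) X[k] · e^(2πikn/3)

Computing each x[n]:
x[0] = 3
x[1] = 0
x[2] = 2

x = [3, 0, 2]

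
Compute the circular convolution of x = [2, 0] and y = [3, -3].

(x ⊛ y)[n] = Σ(m=0 to 1) x[m] · y[(n-m) mod 2]

Computing each output sample:
(x ⊛ y)[0] = 6
(x ⊛ y)[1] = -6

x ⊛ y = [6, -6]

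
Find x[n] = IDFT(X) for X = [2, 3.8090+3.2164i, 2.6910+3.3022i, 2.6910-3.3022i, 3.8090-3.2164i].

x[n] = (1/5) Σ(k=0 to 4) X[k] · e^(2πikn/5)

Computing each x[n]:
x[0] = 3
x[1] = -2
x[2] = 0
x[3] = -1
x[4] = 2

x = [3, -2, 0, -1, 2]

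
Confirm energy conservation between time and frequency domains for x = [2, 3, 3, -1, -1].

Time domain:
Σ|x[n]|² = |2|² + |3|² + |3|² + |-1|² + |-1|² = 24.0000

Frequency domain:
(1/5)Σ|X[k]|² = (1/5)(|6|² + |1.0000-6.1554i|² + |1.0000+1.4531i|² + |1.0000-1.4531i|² + |1.0000+6.1554i|²) = (1/5)·120.0000 = 24.0000

Both sides agree, confirming Parseval's theorem.

Σ|x[n]|² = (1/N)Σ|X[k]|² = 24.0000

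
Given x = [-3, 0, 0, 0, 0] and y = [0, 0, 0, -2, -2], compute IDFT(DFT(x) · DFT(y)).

(x ⊛ y)[n] = Σ(m=0 to 4) x[m] · y[(n-m) mod 5]

Computing each output sample:
(x ⊛ y)[0] = 0
(x ⊛ y)[1] = 0
(x ⊛ y)[2] = 0
(x ⊛ y)[3] = 6
(x ⊛ y)[4] = 6

x ⊛ y = [0, 0, 0, 6, 6]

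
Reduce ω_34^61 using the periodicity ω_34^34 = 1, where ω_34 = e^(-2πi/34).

Since ω_34^34 = 1, powers reduce modulo 34.
61 mod 34 = 27
So ω_34^61 = ω_34^27 = e^(-2πi·27/34)

ω_34^61 = ω_34^27 = 0.2737+0.9618i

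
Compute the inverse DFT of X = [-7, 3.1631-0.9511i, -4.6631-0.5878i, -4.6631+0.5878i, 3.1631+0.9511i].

x[n] = (1/5) Σ(k=0 to 4) X[k] · e^(2πikn/5)

Computing each x[n]:
x[0] = -2
x[1] = 1
x[2] = -3
x[3] = -3
x[4] = 0

x = [-2, 1, -3, -3, 0]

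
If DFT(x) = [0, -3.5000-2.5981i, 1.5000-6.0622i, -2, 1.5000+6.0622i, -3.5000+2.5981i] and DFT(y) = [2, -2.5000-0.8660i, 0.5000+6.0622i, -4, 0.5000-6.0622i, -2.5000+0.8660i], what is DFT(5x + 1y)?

By linearity: DFT(5x + 1y) = 5·DFT(x) + 1·DFT(y)
= 5·[0, -3.5000-2.5981i, 1.5000-6.0622i, -2, 1.5000+6.0622i, -3.5000+2.5981i] + 1·[2, -2.5000-0.8660i, 0.5000+6.0622i, -4, 0.5000-6.0622i, -2.5000+0.8660i]

Computing element-wise:
Z[0] = 5·(0) + 1·(2) = 2
Z[1] = 5·(-3.5000-2.5981i) + 1·(-2.5000-0.8660i) = -20.0000-13.8565i
Z[2] = 5·(1.5000-6.0622i) + 1·(0.5000+6.0622i) = 8.0000-24.2488i
Z[3] = 5·(-2) + 1·(-4) = -14
Z[4] = 5·(1.5000+6.0622i) + 1·(0.5000-6.0622i) = 8.0000+24.2488i
Z[5] = 5·(-3.5000+2.5981i) + 1·(-2.5000+0.8660i) = -20.0000+13.8565i

DFT(5x + 1y) = 5·X + 1·Y = [2, -20.0000-13.8565i, 8.0000-24.2488i, -14, 8.0000+24.2488i, -20.0000+13.8565i]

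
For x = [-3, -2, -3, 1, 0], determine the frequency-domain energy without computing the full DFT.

Parseval: Σ|x[n]|² = (1/N)Σ|X[k]|², so Σ|X[k]|² = N·Σ|x[n]|² = 5·23.0000

Σ|X[k]|² = N·Σ|x[n]|² = 5·23.0000 = 115.0000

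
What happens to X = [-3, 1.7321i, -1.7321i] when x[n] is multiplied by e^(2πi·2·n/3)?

Modulation property: DFT(ω_3^(-2n)·x[n]) = X[(k-2) mod 3], so circularly shift X by 2 positions.

X[k-2] = [1.7321i, -1.7321i, -3]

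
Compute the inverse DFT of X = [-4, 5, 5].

x[n] = (1/3) Σ(k=0 to 2) X[k] · e^(2πikn/3)

Computing each x[n]:
x[0] = 2
x[1] = -3
x[2] = -3

x = [2, -3, -3]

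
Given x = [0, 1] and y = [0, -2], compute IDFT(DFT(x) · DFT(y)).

(x ⊛ y)[n] = Σ(m=0 to 1) x[m] · y[(n-m) mod 2]

Computing each output sample:
(x ⊛ y)[0] = -2
(x ⊛ y)[1] = 0

x ⊛ y = [-2, 0]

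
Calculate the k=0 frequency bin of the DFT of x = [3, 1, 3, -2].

X[0] = Σ(n=0 to 3) x[n] · ω_4^0 = Σ x[n]
= (3) + (1) + (3) + (-2)

X[0] = 5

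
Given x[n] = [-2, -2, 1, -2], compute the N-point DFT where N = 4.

X[k] = Σ(n=0 to 3) x[n] · ω_4^(nk)
where ω_4 = e^(-2πi/4)

Computing each X[k]:
X[0] = -5
X[1] = -3
X[2] = 3
X[3] = -3

X = [-5, -3, 3, -3]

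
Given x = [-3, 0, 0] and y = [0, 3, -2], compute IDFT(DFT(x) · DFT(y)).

(x ⊛ y)[n] = Σ(m=0 to 2) x[m] · y[(n-m) mod 3]

Computing each output sample:
(x ⊛ y)[0] = 0
(x ⊛ y)[1] = -9
(x ⊛ y)[2] = 6

x ⊛ y = [0, -9, 6]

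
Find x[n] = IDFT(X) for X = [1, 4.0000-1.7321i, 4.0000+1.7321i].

x[n] = (1/3) Σ(k=0 to 2) X[k] · e^(2πikn/3)

Computing each x[n]:
x[0] = 3
x[1] = 0
x[2] = -2

x = [3, 0, -2]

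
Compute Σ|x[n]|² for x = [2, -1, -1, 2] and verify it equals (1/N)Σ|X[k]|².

Time domain:
Σ|x[n]|² = |2|² + |-1|² + |-1|² + |2|² = 10.0000

Frequency domain:
(1/4)Σ|X[k]|² = (1/4)(|2|² + |3+3i|² + |0|² + |3-3i|²) = (1/4)·40.0000 = 10.0000

Both sides agree, confirming Parseval's theorem.

Σ|x[n]|² = (1/N)Σ|X[k]|² = 10.0000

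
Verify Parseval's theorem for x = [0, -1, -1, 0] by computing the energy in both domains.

Time domain:
Σ|x[n]|² = |0|² + |-1|² + |-1|² + |0|² = 2.0000

Frequency domain:
(1/4)Σ|X[k]|² = (1/4)(|-2|² + |1+1i|² + |0|² + |1-1i|²) = (1/4)·8.0000 = 2.0000

Both sides agree, confirming Parseval's theorem.

Σ|x[n]|² = (1/N)Σ|X[k]|² = 2.0000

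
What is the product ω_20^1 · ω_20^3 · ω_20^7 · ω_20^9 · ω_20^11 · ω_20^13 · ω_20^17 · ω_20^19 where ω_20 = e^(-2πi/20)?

The primitive 20th roots of unity are ω_20^k for k coprime to 20: k ∈ {1, 3, 7, 9, 11, 13, 17, 19}
Their product equals the constant term of the cyclotomic polynomial Φ_20(x) up to sign.
For n ≥ 3, the product of all primitive nth roots of unity is 1. (For n=1 it is 1; for n=2 it is -1.)

1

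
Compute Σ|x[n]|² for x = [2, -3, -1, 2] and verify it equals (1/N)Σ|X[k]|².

Time domain:
Σ|x[n]|² = |2|² + |-3|² + |-1|² + |2|² = 18.0000

Frequency domain:
(1/4)Σ|X[k]|² = (1/4)(|0|² + |3+5i|² + |2|² + |3-5i|²) = (1/4)·72.0000 = 18.0000

Both sides agree, confirming Parseval's theorem.

Σ|x[n]|² = (1/N)Σ|X[k]|² = 18.0000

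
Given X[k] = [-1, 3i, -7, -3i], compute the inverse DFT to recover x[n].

x[n] = (1/4) Σ(k=0 to 3) X[k] · e^(2πikn/4)

Computing each x[n]:
x[0] = -2
x[1] = 0
x[2] = -2
x[3] = 3

x = [-2, 0, -2, 3]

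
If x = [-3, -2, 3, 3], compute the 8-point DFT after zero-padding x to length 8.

Original 4-point DFT: [1, -6+5i, -1, -6-5i]
Zero-padded 8-point DFT provides frequency interpolation.

DFT_8([x, 0, ...]) = [1, -6.5355-3.7071i, -6+5i, 0.5355+2.2929i, -1, 0.5355-2.2929i, -6-5i, -6.5355+3.7071i]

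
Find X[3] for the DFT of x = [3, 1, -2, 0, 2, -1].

X[3] = Σ(n=0 to 5) x[n] · ω_6^(3n) where ω_6 = e^(-2πi/6)
= (3)·ω_6^0 + (1)·ω_6^3 + (-2)·ω_6^6 + (0)·ω_6^9 + (2)·ω_6^12 + (-1)·ω_6^15

X[3] = 3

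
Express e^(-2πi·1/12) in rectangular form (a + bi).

ω_12^1 = e^(-2πi·1/12)
= cos(-2π·1/12) + i·sin(-2π·1/12)
= cos(-2π/12) + i·sin(-2π/12)

ω_12^1 = cos(-2π/12) + i·sin(-2π/12) = 0.8660-0.5000i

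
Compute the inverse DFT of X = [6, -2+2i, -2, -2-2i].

x[n] = (1/4) Σ(k=0 to 3) X[k] · e^(2πikn/4)

Computing each x[n]:
x[0] = 0
x[1] = 1
x[2] = 2
x[3] = 3

x = [0, 1, 2, 3]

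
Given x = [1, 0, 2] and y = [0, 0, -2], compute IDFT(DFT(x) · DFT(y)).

(x ⊛ y)[n] = Σ(m=0 to 2) x[m] · y[(n-m) mod 3]

Computing each output sample:
(x ⊛ y)[0] = 0
(x ⊛ y)[1] = -4
(x ⊛ y)[2] = -2

x ⊛ y = [0, -4, -2]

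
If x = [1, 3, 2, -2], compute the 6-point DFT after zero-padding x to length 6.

Original 4-point DFT: [4, -1-5i, 2, -1+5i]
Zero-padded 6-point DFT provides frequency interpolation.

DFT_6([x, 0, ...]) = [4, 3.5000-4.3301i, -3.5000-0.8660i, 2, -3.5000+0.8660i, 3.5000+4.3301i]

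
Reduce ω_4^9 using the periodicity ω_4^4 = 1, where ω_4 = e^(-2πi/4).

Since ω_4^4 = 1, powers reduce modulo 4.
9 mod 4 = 1
So ω_4^9 = ω_4^1 = e^(-2πi·1/4)

ω_4^9 = ω_4^1 = -1i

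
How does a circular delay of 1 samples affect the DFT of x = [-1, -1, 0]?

Time shift by 1: X_shifted[k] = ω_3^(1k) · X[k]
Shifted x = [0, -1, -1]

DFT(x[n-1]) = [-2, 1, 1]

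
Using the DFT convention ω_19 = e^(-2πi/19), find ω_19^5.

ω_19^5 = e^(-2πi·5/19)
= cos(-2π·5/19) + i·sin(-2π·5/19)
= cos(-10π/19) + i·sin(-10π/19)

ω_19^5 = cos(-10π/19) + i·sin(-10π/19) = -0.0826-0.9966i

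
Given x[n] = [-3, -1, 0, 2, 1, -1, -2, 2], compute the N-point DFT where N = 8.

X[k] = Σ(n=0 to 7) x[n] · ω_8^(nk)
where ω_8 = e^(-2πi/8)

Computing each X[k]:
X[0] = -2
X[1] = -4-2i
X[2] = 6i
X[3] = -4+2i
X[4] = -6
X[5] = -4-2i
X[6] = -6i
X[7] = -4+2i

X = [-2, -4-2i, 6i, -4+2i, -6, -4-2i, -6i, -4+2i]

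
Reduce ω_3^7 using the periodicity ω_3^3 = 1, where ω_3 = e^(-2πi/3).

Since ω_3^3 = 1, powers reduce modulo 3.
7 mod 3 = 1
So ω_3^7 = ω_3^1 = e^(-2πi·1/3)

ω_3^7 = ω_3^1 = -0.5000-0.8660i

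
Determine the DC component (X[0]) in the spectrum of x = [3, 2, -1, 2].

X[0] = Σ(n=0 to 3) x[n] · ω_4^0 = Σ x[n]
= (3) + (2) + (-1) + (2)

X[0] = 6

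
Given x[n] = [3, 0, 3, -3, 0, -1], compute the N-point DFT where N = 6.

X[k] = Σ(n=0 to 5) x[n] · ω_6^(nk)
where ω_6 = e^(-2πi/6)

Computing each X[k]:
X[0] = 2
X[1] = 4.0000-3.4641i
X[2] = -1.0000+1.7321i
X[3] = 10
X[4] = -1.0000-1.7321i
X[5] = 4.0000+3.4641i

X = [2, 4.0000-3.4641i, -1.0000+1.7321i, 10, -1.0000-1.7321i, 4.0000+3.4641i]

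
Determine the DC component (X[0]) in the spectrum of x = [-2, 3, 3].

X[0] = Σ(n=0 to 2) x[n] · ω_3^0 = Σ x[n]
= (-2) + (3) + (3)

X[0] = 4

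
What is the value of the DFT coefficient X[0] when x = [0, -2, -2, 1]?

X[0] = Σ(n=0 to 3) x[n] · ω_4^0 = Σ x[n]
= (0) + (-2) + (-2) + (1)

X[0] = -3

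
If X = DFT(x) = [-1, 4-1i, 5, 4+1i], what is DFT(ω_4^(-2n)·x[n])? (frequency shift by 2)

Modulation property: DFT(ω_4^(-2n)·x[n]) = X[(k-2) mod 4], so circularly shift X by 2 positions.

X[k-2] = [5, 4+1i, -1, 4-1i]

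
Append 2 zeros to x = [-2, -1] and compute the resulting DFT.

Original 2-point DFT: [-3, -1]
Zero-padded 4-point DFT provides frequency interpolation.

DFT_4([x, 0, ...]) = [-3, -2+1i, -1, -2-1i]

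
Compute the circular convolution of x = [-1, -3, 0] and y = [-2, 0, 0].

(x ⊛ y)[n] = Σ(m=0 to 2) x[m] · y[(n-m) mod 3]

Computing each output sample:
(x ⊛ y)[0] = 2
(x ⊛ y)[1] = 6
(x ⊛ y)[2] = 0

x ⊛ y = [2, 6, 0]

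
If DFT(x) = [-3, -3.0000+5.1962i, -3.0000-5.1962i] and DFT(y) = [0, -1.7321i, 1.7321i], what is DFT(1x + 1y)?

By linearity: DFT(1x + 1y) = 1·DFT(x) + 1·DFT(y)
= 1·[-3, -3.0000+5.1962i, -3.0000-5.1962i] + 1·[0, -1.7321i, 1.7321i]

Computing element-wise:
Z[0] = 1·(-3) + 1·(0) = -3
Z[1] = 1·(-3.0000+5.1962i) + 1·(-1.7321i) = -3.0000+3.4641i
Z[2] = 1·(-3.0000-5.1962i) + 1·(1.7321i) = -3.0000-3.4641i

DFT(1x + 1y) = 1·X + 1·Y = [-3, -3.0000+3.4641i, -3.0000-3.4641i]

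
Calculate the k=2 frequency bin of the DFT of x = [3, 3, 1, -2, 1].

X[2] = Σ(n=0 to 4) x[n] · ω_5^(2n) where ω_5 = e^(-2πi/5)
= (3)·ω_5^0 + (3)·ω_5^2 + (1)·ω_5^4 + (-2)·ω_5^6 + (1)·ω_5^8

X[2] = -0.5451+1.6776i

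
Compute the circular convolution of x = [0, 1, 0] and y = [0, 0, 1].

(x ⊛ y)[n] = Σ(m=0 to 2) x[m] · y[(n-m) mod 3]

Computing each output sample:
(x ⊛ y)[0] = 1
(x ⊛ y)[1] = 0
(x ⊛ y)[2] = 0

x ⊛ y = [1, 0, 0]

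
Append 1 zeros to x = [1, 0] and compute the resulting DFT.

Original 2-point DFT: [1, 1]
Zero-padded 3-point DFT provides frequency interpolation.

DFT_3([x, 0, ...]) = [1, 1, 1]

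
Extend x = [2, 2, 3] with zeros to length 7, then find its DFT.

Original 3-point DFT: [7, -0.5000+0.8660i, -0.5000-0.8660i]
Zero-padded 7-point DFT provides frequency interpolation.

DFT_7([x, 0, ...]) = [7, 2.5794-4.4884i, -1.1479-0.6482i, 2.0685+1.4777i, 2.0685-1.4777i, -1.1479+0.6482i, 2.5794+4.4884i]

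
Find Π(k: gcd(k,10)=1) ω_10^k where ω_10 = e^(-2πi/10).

The primitive 10th roots of unity are ω_10^k for k coprime to 10: k ∈ {1, 3, 7, 9}
Their product equals the constant term of the cyclotomic polynomial Φ_10(x) up to sign.
For n ≥ 3, the product of all primitive nth roots of unity is 1. (For n=1 it is 1; for n=2 it is -1.)

1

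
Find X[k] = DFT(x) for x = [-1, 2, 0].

X[k] = Σ(n=0 to 2) x[n] · ω_3^(nk)
where ω_3 = e^(-2πi/3)

Computing each X[k]:
X[0] = 1
X[1] = -2.0000-1.7321i
X[2] = -2.0000+1.7321i

X = [1, -2.0000-1.7321i, -2.0000+1.7321i]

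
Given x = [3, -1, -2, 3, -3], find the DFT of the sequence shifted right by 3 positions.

Time shift by 3: X_shifted[k] = ω_5^(3k) · X[k]
Shifted x = [-2, 3, -3, 3, -1]

DFT(x[n-3]) = [0, -1.3820-0.2775i, -3.6180-8.0575i, -3.6180+8.0575i, -1.3820+0.2775i]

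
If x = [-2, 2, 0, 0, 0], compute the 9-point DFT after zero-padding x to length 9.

Original 5-point DFT: [0, -1.3820-1.9021i, -3.6180-1.1756i, -3.6180+1.1756i, -1.3820+1.9021i]
Zero-padded 9-point DFT provides frequency interpolation.

DFT_9([x, 0, ...]) = [0, -0.4679-1.2856i, -1.6527-1.9696i, -3.0000-1.7321i, -3.8794-0.6840i, -3.8794+0.6840i, -3.0000+1.7321i, -1.6527+1.9696i, -0.4679+1.2856i]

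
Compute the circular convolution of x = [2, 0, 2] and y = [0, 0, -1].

(x ⊛ y)[n] = Σ(m=0 to 2) x[m] · y[(n-m) mod 3]

Computing each output sample:
(x ⊛ y)[0] = 0
(x ⊛ y)[1] = -2
(x ⊛ y)[2] = -2

x ⊛ y = [0, -2, -2]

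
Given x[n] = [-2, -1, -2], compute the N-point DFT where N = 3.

X[k] = Σ(n=0 to 2) x[n] · ω_3^(nk)
where ω_3 = e^(-2πi/3)

Computing each X[k]:
X[0] = -5
X[1] = -0.5000-0.8660i
X[2] = -0.5000+0.8660i

X = [-5, -0.5000-0.8660i, -0.5000+0.8660i]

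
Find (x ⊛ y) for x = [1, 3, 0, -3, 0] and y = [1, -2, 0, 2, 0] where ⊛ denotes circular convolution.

(x ⊛ y)[n] = Σ(m=0 to 4) x[m] · y[(n-m) mod 5]

Computing each output sample:
(x ⊛ y)[0] = 1
(x ⊛ y)[1] = -5
(x ⊛ y)[2] = -6
(x ⊛ y)[3] = -1
(x ⊛ y)[4] = 12

x ⊛ y = [1, -5, -6, -1, 12]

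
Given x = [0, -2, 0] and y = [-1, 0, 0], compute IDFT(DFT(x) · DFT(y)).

(x ⊛ y)[n] = Σ(m=0 to 2) x[m] · y[(n-m) mod 3]

Computing each output sample:
(x ⊛ y)[0] = 0
(x ⊛ y)[1] = 2
(x ⊛ y)[2] = 0

x ⊛ y = [0, 2, 0]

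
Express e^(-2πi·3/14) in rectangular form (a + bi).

ω_14^3 = e^(-2πi·3/14)
= cos(-2π·3/14) + i·sin(-2π·3/14)
= cos(-6π/14) + i·sin(-6π/14)

ω_14^3 = cos(-6π/14) + i·sin(-6π/14) = 0.2225-0.9749i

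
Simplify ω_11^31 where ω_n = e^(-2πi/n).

Since ω_11^11 = 1, powers reduce modulo 11.
31 mod 11 = 9
So ω_11^31 = ω_11^9 = e^(-2πi·9/11)

ω_11^31 = ω_11^9 = 0.4154+0.9096i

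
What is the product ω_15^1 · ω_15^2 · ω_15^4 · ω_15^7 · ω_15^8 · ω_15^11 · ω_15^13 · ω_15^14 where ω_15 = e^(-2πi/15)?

The primitive 15th roots of unity are ω_15^k for k coprime to 15: k ∈ {1, 2, 4, 7, 8, 11, 13, 14}
Their product equals the constant term of the cyclotomic polynomial Φ_15(x) up to sign.
For n ≥ 3, the product of all primitive nth roots of unity is 1. (For n=1 it is 1; for n=2 it is -1.)

1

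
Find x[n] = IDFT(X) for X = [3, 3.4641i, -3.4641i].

x[n] = (1/3) Σ(k=0 to 2) X[k] · e^(2πikn/3)

Computing each x[n]:
x[0] = 1
x[1] = -1
x[2] = 3

x = [1, -1, 3]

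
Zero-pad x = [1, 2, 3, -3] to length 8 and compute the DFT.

Original 4-point DFT: [3, -2-5i, 5, -2+5i]
Zero-padded 8-point DFT provides frequency interpolation.

DFT_8([x, 0, ...]) = [3, 4.5355-2.2929i, -2-5i, -2.5355+3.7071i, 5, -2.5355-3.7071i, -2+5i, 4.5355+2.2929i]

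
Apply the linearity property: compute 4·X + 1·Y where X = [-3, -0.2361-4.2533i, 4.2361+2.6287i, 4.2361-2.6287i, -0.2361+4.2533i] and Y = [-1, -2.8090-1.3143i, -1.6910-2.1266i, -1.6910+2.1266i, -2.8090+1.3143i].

By linearity: DFT(4x + 1y) = 4·DFT(x) + 1·DFT(y)
= 4·[-3, -0.2361-4.2533i, 4.2361+2.6287i, 4.2361-2.6287i, -0.2361+4.2533i] + 1·[-1, -2.8090-1.3143i, -1.6910-2.1266i, -1.6910+2.1266i, -2.8090+1.3143i]

Computing element-wise:
Z[0] = 4·(-3) + 1·(-1) = -13
Z[1] = 4·(-0.2361-4.2533i) + 1·(-2.8090-1.3143i) = -3.7534-18.3275i
Z[2] = 4·(4.2361+2.6287i) + 1·(-1.6910-2.1266i) = 15.2534+8.3882i
Z[3] = 4·(4.2361-2.6287i) + 1·(-1.6910+2.1266i) = 15.2534-8.3882i
Z[4] = 4·(-0.2361+4.2533i) + 1·(-2.8090+1.3143i) = -3.7534+18.3275i

DFT(4x + 1y) = 4·X + 1·Y = [-13, -3.7534-18.3275i, 15.2534+8.3882i, 15.2534-8.3882i, -3.7534+18.3275i]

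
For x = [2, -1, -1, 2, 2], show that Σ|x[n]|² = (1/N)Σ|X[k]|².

Time domain:
Σ|x[n]|² = |2|² + |-1|² + |-1|² + |2|² + |2|² = 14.0000

Frequency domain:
(1/5)Σ|X[k]|² = (1/5)(|4|² + |1.5000+4.6165i|² + |1.5000-1.0898i|² + |1.5000+1.0898i|² + |1.5000-4.6165i|²) = (1/5)·70.0000 = 14.0000

Both sides agree, confirming Parseval's theorem.

Σ|x[n]|² = (1/N)Σ|X[k]|² = 14.0000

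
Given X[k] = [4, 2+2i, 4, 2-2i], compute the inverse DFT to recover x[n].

x[n] = (1/4) Σ(k=0 to 3) X[k] · e^(2πikn/4)

Computing each x[n]:
x[0] = 3
x[1] = -1
x[2] = 1
x[3] = 1

x = [3, -1, 1, 1]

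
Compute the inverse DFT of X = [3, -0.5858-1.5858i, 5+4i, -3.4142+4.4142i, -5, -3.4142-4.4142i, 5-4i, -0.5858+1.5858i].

x[n] = (1/8) Σ(k=0 to 7) X[k] · e^(2πikn/8)

Computing each x[n]:
x[0] = 0
x[1] = 0
x[2] = 0
x[3] = 1
x[4] = 2
x[5] = 0
x[6] = -3
x[7] = 3

x = [0, 0, 0, 1, 2, 0, -3, 3]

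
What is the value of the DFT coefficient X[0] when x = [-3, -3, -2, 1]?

X[0] = Σ(n=0 to 3) x[n] · ω_4^0 = Σ x[n]
= (-3) + (-3) + (-2) + (1)

X[0] = -7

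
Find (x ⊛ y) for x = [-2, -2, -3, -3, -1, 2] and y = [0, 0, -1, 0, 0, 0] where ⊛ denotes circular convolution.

(x ⊛ y)[n] = Σ(m=0 to 5) x[m] · y[(n-m) mod 6]

Computing each output sample:
(x ⊛ y)[0] = 1
(x ⊛ y)[1] = -2
(x ⊛ y)[2] = 2
(x ⊛ y)[3] = 2
(x ⊛ y)[4] = 3
(x ⊛ y)[5] = 3

x ⊛ y = [1, -2, 2, 2, 3, 3]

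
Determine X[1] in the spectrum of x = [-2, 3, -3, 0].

X[1] = Σ(n=0 to 3) x[n] · ω_4^(1n) where ω_4 = e^(-2πi/4)
= (-2)·ω_4^0 + (3)·ω_4^1 + (-3)·ω_4^2 + (0)·ω_4^3

X[1] = 1-3i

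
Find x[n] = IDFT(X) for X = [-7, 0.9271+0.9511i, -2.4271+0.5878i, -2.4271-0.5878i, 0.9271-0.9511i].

x[n] = (1/5) Σ(k=0 to 4) X[k] · e^(2πikn/5)

Computing each x[n]:
x[0] = -2
x[1] = -1
x[2] = -2
x[3] = -2
x[4] = 0

x = [-2, -1, -2, -2, 0]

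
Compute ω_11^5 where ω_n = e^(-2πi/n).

ω_11^5 = e^(-2πi·5/11)
= cos(-2π·5/11) + i·sin(-2π·5/11)
= cos(-10π/11) + i·sin(-10π/11)

ω_11^5 = cos(-10π/11) + i·sin(-10π/11) = -0.9595-0.2817i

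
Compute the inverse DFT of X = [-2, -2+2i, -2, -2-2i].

x[n] = (1/4) Σ(k=0 to 3) X[k] · e^(2πikn/4)

Computing each x[n]:
x[0] = -2
x[1] = -1
x[2] = 0
x[3] = 1

x = [-2, -1, 0, 1]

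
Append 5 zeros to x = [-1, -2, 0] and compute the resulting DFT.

Original 3-point DFT: [-3, 1.7321i, -1.7321i]
Zero-padded 8-point DFT provides frequency interpolation.

DFT_8([x, 0, ...]) = [-3, -2.4142+1.4142i, -1+2i, 0.4142+1.4142i, 1, 0.4142-1.4142i, -1-2i, -2.4142-1.4142i]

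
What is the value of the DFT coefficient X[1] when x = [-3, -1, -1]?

X[1] = Σ(n=0 to 2) x[n] · ω_3^(1n) where ω_3 = e^(-2πi/3)
= (-3)·ω_3^0 + (-1)·ω_3^1 + (-1)·ω_3^2

X[1] = -2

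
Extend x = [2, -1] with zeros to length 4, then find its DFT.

Original 2-point DFT: [1, 3]
Zero-padded 4-point DFT provides frequency interpolation.

DFT_4([x, 0, ...]) = [1, 2+1i, 3, 2-1i]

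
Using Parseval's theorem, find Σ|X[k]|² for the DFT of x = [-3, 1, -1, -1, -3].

Parseval: Σ|x[n]|² = (1/N)Σ|X[k]|², so Σ|X[k]|² = N·Σ|x[n]|² = 5·21.0000

Σ|X[k]|² = N·Σ|x[n]|² = 5·21.0000 = 105.0000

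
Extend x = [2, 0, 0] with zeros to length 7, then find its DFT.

Original 3-point DFT: [2, 2, 2]
Zero-padded 7-point DFT provides frequency interpolation.

DFT_7([x, 0, ...]) = [2, 2, 2, 2, 2, 2, 2]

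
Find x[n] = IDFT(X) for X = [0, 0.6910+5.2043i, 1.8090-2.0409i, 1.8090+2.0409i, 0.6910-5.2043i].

x[n] = (1/5) Σ(k=0 to 4) X[k] · e^(2πikn/5)

Computing each x[n]:
x[0] = 1
x[1] = -2
x[2] = -2
x[3] = 2
x[4] = 1

x = [1, -2, -2, 2, 1]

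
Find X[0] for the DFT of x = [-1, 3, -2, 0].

X[0] = Σ(n=0 to 3) x[n] · ω_4^0 = Σ x[n]
= (-1) + (3) + (-2) + (0)

X[0] = 0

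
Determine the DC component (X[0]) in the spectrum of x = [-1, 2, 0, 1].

X[0] = Σ(n=0 to 3) x[n] · ω_4^0 = Σ x[n]
= (-1) + (2) + (0) + (1)

X[0] = 2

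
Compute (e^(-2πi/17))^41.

Since ω_17^17 = 1, powers reduce modulo 17.
41 mod 17 = 7
So ω_17^41 = ω_17^7 = e^(-2πi·7/17)

ω_17^41 = ω_17^7 = -0.8502-0.5264i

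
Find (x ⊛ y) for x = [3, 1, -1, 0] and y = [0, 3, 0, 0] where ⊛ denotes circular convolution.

(x ⊛ y)[n] = Σ(m=0 to 3) x[m] · y[(n-m) mod 4]

Computing each output sample:
(x ⊛ y)[0] = 0
(x ⊛ y)[1] = 9
(x ⊛ y)[2] = 3
(x ⊛ y)[3] = -3

x ⊛ y = [0, 9, 3, -3]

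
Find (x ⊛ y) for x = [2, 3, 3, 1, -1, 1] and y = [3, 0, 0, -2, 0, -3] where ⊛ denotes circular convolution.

(x ⊛ y)[n] = Σ(m=0 to 5) x[m] · y[(n-m) mod 6]

Computing each output sample:
(x ⊛ y)[0] = -5
(x ⊛ y)[1] = 2
(x ⊛ y)[2] = 4
(x ⊛ y)[3] = 2
(x ⊛ y)[4] = -12
(x ⊛ y)[5] = -9

x ⊛ y = [-5, 2, 4, 2, -12, -9]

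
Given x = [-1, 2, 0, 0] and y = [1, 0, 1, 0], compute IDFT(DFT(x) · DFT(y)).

(x ⊛ y)[n] = Σ(m=0 to 3) x[m] · y[(n-m) mod 4]

Computing each output sample:
(x ⊛ y)[0] = -1
(x ⊛ y)[1] = 2
(x ⊛ y)[2] = -1
(x ⊛ y)[3] = 2

x ⊛ y = [-1, 2, -1, 2]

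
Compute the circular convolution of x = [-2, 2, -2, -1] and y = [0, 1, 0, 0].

(x ⊛ y)[n] = Σ(m=0 to 3) x[m] · y[(n-m) mod 4]

Computing each output sample:
(x ⊛ y)[0] = -1
(x ⊛ y)[1] = -2
(x ⊛ y)[2] = 2
(x ⊛ y)[3] = -2

x ⊛ y = [-1, -2, 2, -2]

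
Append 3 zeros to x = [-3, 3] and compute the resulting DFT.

Original 2-point DFT: [0, -6]
Zero-padded 5-point DFT provides frequency interpolation.

DFT_5([x, 0, ...]) = [0, -2.0729-2.8532i, -5.4271-1.7634i, -5.4271+1.7634i, -2.0729+2.8532i]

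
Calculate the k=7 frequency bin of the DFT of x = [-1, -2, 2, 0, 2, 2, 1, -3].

X[7] = Σ(n=0 to 7) x[n] · ω_8^(7n) where ω_8 = e^(-2πi/8)
= (-1)·ω_8^0 + (-2)·ω_8^7 + (2)·ω_8^14 + (0)·ω_8^21 + (2)·ω_8^28 + (2)·ω_8^35 + (1)·ω_8^42 + (-3)·ω_8^49

X[7] = -7.9497+0.2929i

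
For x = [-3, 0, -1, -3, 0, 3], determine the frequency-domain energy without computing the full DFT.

Parseval: Σ|x[n]|² = (1/N)Σ|X[k]|², so Σ|X[k]|² = N·Σ|x[n]|² = 6·28.0000

Σ|X[k]|² = N·Σ|x[n]|² = 6·28.0000 = 168.0000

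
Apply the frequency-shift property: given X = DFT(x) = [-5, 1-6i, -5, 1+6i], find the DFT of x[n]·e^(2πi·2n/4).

Modulation property: DFT(ω_4^(-2n)·x[n]) = X[(k-2) mod 4], so circularly shift X by 2 positions.

X[k-2] = [-5, 1+6i, -5, 1-6i]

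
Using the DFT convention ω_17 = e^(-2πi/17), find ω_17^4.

ω_17^4 = e^(-2πi·4/17)
= cos(-2π·4/17) + i·sin(-2π·4/17)
= cos(-8π/17) + i·sin(-8π/17)

ω_17^4 = cos(-8π/17) + i·sin(-8π/17) = 0.0923-0.9957i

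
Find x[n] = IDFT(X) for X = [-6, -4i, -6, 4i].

x[n] = (1/4) Σ(k=0 to 3) X[k] · e^(2πikn/4)

Computing each x[n]:
x[0] = -3
x[1] = 2
x[2] = -3
x[3] = -2

x = [-3, 2, -3, -2]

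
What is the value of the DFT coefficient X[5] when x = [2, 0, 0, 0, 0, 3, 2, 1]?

X[5] = Σ(n=0 to 7) x[n] · ω_8^(5n) where ω_8 = e^(-2πi/8)
= (2)·ω_8^0 + (0)·ω_8^5 + (0)·ω_8^10 + (0)·ω_8^15 + (0)·ω_8^20 + (3)·ω_8^25 + (2)·ω_8^30 + (1)·ω_8^35

X[5] = 3.4142-0.8284i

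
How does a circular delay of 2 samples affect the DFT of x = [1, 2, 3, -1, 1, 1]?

Time shift by 2: X_shifted[k] = ω_6^(2k) · X[k]
Shifted x = [1, 1, 1, 2, 3, -1]

DFT(x[n-2]) = [7, -3, 1.0000-3.4641i, 3, 1.0000+3.4641i, -3]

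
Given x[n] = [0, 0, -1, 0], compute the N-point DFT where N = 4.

X[k] = Σ(n=0 to 3) x[n] · ω_4^(nk)
where ω_4 = e^(-2πi/4)

Computing each X[k]:
X[0] = -1
X[1] = 1
X[2] = -1
X[3] = 1

X = [-1, 1, -1, 1]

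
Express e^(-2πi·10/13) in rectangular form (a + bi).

ω_13^10 = e^(-2πi·10/13)
= cos(-2π·10/13) + i·sin(-2π·10/13)
= cos(-20π/13) + i·sin(-20π/13)

ω_13^10 = cos(-20π/13) + i·sin(-20π/13) = 0.1205+0.9927i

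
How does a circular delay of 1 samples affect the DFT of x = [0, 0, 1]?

Time shift by 1: X_shifted[k] = ω_3^(1k) · X[k]
Shifted x = [1, 0, 0]

DFT(x[n-1]) = [1, 1, 1]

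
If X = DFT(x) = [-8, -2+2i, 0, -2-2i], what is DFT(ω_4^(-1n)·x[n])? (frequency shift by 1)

Modulation property: DFT(ω_4^(-1n)·x[n]) = X[(k-1) mod 4], so circularly shift X by 1 positions.

X[k-1] = [-2-2i, -8, -2+2i, 0]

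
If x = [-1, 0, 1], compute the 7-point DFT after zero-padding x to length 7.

Original 3-point DFT: [0, -1.5000+0.8660i, -1.5000-0.8660i]
Zero-padded 7-point DFT provides frequency interpolation.

DFT_7([x, 0, ...]) = [0, -1.2225-0.9749i, -1.9010+0.4339i, -0.3765+0.7818i, -0.3765-0.7818i, -1.9010-0.4339i, -1.2225+0.9749i]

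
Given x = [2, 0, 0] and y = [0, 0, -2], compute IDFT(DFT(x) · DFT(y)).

(x ⊛ y)[n] = Σ(m=0 to 2) x[m] · y[(n-m) mod 3]

Computing each output sample:
(x ⊛ y)[0] = 0
(x ⊛ y)[1] = 0
(x ⊛ y)[2] = -4

x ⊛ y = [0, 0, -4]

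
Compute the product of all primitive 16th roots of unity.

The primitive 16th roots of unity are ω_16^k for k coprime to 16: k ∈ {1, 3, 5, 7, 9, 11, 13, 15}
Their product equals the constant term of the cyclotomic polynomial Φ_16(x) up to sign.
For n ≥ 3, the product of all primitive nth roots of unity is 1. (For n=1 it is 1; for n=2 it is -1.)

1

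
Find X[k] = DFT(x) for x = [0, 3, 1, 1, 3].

X[k] = Σ(n=0 to 4) x[n] · ω_5^(nk)
where ω_5 = e^(-2πi/5)

Computing each X[k]:
X[0] = 8
X[1] = 0.2361
X[2] = -4.2361
X[3] = -4.2361
X[4] = 0.2361

X = [8, 0.2361, -4.2361, -4.2361, 0.2361]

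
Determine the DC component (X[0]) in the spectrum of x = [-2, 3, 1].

X[0] = Σ(n=0 to 2) x[n] · ω_3^0 = Σ x[n]
= (-2) + (3) + (1)

X[0] = 2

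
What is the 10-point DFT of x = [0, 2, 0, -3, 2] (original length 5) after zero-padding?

Original 5-point DFT: [1, 3.6631-1.7634i, -4.1631+2.8532i, -4.1631-2.8532i, 3.6631+1.7634i]
Zero-padded 10-point DFT provides frequency interpolation.

DFT_10([x, 0, ...]) = [1, 0.9271+0.5020i, 3.6631-1.7634i, -2.4271-5.5676i, -4.1631+2.8532i, 3, -4.1631-2.8532i, -2.4271+5.5676i, 3.6631+1.7634i, 0.9271-0.5020i]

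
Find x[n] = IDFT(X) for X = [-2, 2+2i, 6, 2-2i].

x[n] = (1/4) Σ(k=0 to 3) X[k] · e^(2πikn/4)

Computing each x[n]:
x[0] = 2
x[1] = -3
x[2] = 0
x[3] = -1

x = [2, -3, 0, -1]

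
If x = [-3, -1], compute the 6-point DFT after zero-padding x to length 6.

Original 2-point DFT: [-4, -2]
Zero-padded 6-point DFT provides frequency interpolation.

DFT_6([x, 0, ...]) = [-4, -3.5000+0.8660i, -2.5000+0.8660i, -2, -2.5000-0.8660i, -3.5000-0.8660i]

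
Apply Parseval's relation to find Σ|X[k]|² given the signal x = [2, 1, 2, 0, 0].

Parseval: Σ|x[n]|² = (1/N)Σ|X[k]|², so Σ|X[k]|² = N·Σ|x[n]|² = 5·9.0000

Σ|X[k]|² = N·Σ|x[n]|² = 5·9.0000 = 45.0000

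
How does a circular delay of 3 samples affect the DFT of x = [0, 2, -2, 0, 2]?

Time shift by 3: X_shifted[k] = ω_5^(3k) · X[k]
Shifted x = [-2, 0, 2, 0, 2]

DFT(x[n-3]) = [2, -3.0000+0.7265i, -3.0000+3.0777i, -3.0000-3.0777i, -3.0000-0.7265i]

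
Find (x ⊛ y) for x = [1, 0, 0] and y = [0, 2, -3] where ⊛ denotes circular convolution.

(x ⊛ y)[n] = Σ(m=0 to 2) x[m] · y[(n-m) mod 3]

Computing each output sample:
(x ⊛ y)[0] = 0
(x ⊛ y)[1] = 2
(x ⊛ y)[2] = -3

x ⊛ y = [0, 2, -3]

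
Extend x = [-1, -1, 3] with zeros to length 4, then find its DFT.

Original 3-point DFT: [1, -2.0000+3.4641i, -2.0000-3.4641i]
Zero-padded 4-point DFT provides frequency interpolation.

DFT_4([x, 0, ...]) = [1, -4+1i, 3, -4-1i]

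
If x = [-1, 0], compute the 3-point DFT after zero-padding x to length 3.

Original 2-point DFT: [-1, -1]
Zero-padded 3-point DFT provides frequency interpolation.

DFT_3([x, 0, ...]) = [-1, -1, -1]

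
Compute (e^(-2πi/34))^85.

Since ω_34^34 = 1, powers reduce modulo 34.
85 mod 34 = 17
So ω_34^85 = ω_34^17 = e^(-2πi·17/34)

ω_34^85 = ω_34^17 = -1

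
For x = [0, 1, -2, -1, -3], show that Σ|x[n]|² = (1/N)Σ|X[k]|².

Time domain:
Σ|x[n]|² = |0|² + |1|² + |-2|² + |-1|² + |-3|² = 15.0000

Frequency domain:
(1/5)Σ|X[k]|² = (1/5)(|-5|² + |1.8090-3.2164i|² + |0.6910-3.3022i|² + |0.6910+3.3022i|² + |1.8090+3.2164i|²) = (1/5)·75.0000 = 15.0000

Both sides agree, confirming Parseval's theorem.

Σ|x[n]|² = (1/N)Σ|X[k]|² = 15.0000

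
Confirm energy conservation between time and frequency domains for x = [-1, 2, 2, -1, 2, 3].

Time domain:
Σ|x[n]|² = |-1|² + |2|² + |2|² + |-1|² + |2|² + |3|² = 23.0000

Frequency domain:
(1/6)Σ|X[k]|² = (1/6)(|7|² + |0.5000+0.8660i|² + |-6.5000+0.8660i|² + |-1|² + |-6.5000-0.8660i|² + |0.5000-0.8660i|²) = (1/6)·138.0000 = 23.0000

Both sides agree, confirming Parseval's theorem.

Σ|x[n]|² = (1/N)Σ|X[k]|² = 23.0000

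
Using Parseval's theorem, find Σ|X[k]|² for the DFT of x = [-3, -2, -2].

Parseval: Σ|x[n]|² = (1/N)Σ|X[k]|², so Σ|X[k]|² = N·Σ|x[n]|² = 3·17.0000

Σ|X[k]|² = N·Σ|x[n]|² = 3·17.0000 = 51.0000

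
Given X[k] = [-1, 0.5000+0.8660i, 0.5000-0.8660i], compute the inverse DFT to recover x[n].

x[n] = (1/3) Σ(k=0 to 2) X[k] · e^(2πikn/3)

Computing each x[n]:
x[0] = 0
x[1] = -1
x[2] = 0

x = [0, -1, 0]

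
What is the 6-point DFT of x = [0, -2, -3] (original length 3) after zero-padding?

Original 3-point DFT: [-5, 2.5000-0.8660i, 2.5000+0.8660i]
Zero-padded 6-point DFT provides frequency interpolation.

DFT_6([x, 0, ...]) = [-5, 0.5000+4.3301i, 2.5000-0.8660i, -1, 2.5000+0.8660i, 0.5000-4.3301i]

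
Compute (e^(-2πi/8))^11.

Since ω_8^8 = 1, powers reduce modulo 8.
11 mod 8 = 3
So ω_8^11 = ω_8^3 = e^(-2πi·3/8)

ω_8^11 = ω_8^3 = -0.7071-0.7071i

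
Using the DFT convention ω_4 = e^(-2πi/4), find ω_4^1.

ω_4^1 = e^(-2πi·1/4)
= cos(-2π·1/4) + i·sin(-2π·1/4)
= cos(-2π/4) + i·sin(-2π/4)

ω_4^1 = cos(-2π/4) + i·sin(-2π/4) = -1i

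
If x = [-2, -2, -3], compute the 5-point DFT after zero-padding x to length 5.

Original 3-point DFT: [-7, 0.5000-0.8660i, 0.5000+0.8660i]
Zero-padded 5-point DFT provides frequency interpolation.

DFT_5([x, 0, ...]) = [-7, -0.1910+3.6655i, -1.3090-1.6776i, -1.3090+1.6776i, -0.1910-3.6655i]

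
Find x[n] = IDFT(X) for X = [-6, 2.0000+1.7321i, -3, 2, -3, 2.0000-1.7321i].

x[n] = (1/6) Σ(k=0 to 5) X[k] · e^(2πikn/6)

Computing each x[n]:
x[0] = -1
x[1] = -1
x[2] = -1
x[3] = -3
x[4] = 0
x[5] = 0

x = [-1, -1, -1, -3, 0, 0]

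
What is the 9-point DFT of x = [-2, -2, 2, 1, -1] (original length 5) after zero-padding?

Original 5-point DFT: [-2, -5.3541+0.3633i, 1.3541+1.5388i, 1.3541-1.5388i, -5.3541-0.3633i]
Zero-padded 9-point DFT provides frequency interpolation.

DFT_9([x, 0, ...]) = [-2, -2.7451-1.2080i, -5.4927+1.5088i, -0.5000+4.3301i, 0.7378+0.1188i, 0.7378-0.1188i, -0.5000-4.3301i, -5.4927-1.5088i, -2.7451+1.2080i]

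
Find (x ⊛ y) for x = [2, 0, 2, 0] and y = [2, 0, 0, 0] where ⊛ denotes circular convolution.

(x ⊛ y)[n] = Σ(m=0 to 3) x[m] · y[(n-m) mod 4]

Computing each output sample:
(x ⊛ y)[0] = 4
(x ⊛ y)[1] = 0
(x ⊛ y)[2] = 4
(x ⊛ y)[3] = 0

x ⊛ y = [4, 0, 4, 0]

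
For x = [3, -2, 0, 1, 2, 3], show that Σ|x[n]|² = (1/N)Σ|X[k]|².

Time domain:
Σ|x[n]|² = |3|² + |-2|² + |0|² + |1|² + |2|² + |3|² = 27.0000

Frequency domain:
(1/6)Σ|X[k]|² = (1/6)(|7|² + |1.5000+6.0622i|² + |2.5000+2.5981i|² + |3|² + |2.5000-2.5981i|² + |1.5000-6.0622i|²) = (1/6)·162.0000 = 27.0000

Both sides agree, confirming Parseval's theorem.

Σ|x[n]|² = (1/N)Σ|X[k]|² = 27.0000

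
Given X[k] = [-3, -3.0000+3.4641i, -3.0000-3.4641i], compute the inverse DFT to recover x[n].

x[n] = (1/3) Σ(k=0 to 2) X[k] · e^(2πikn/3)

Computing each x[n]:
x[0] = -3
x[1] = -2
x[2] = 2

x = [-3, -2, 2]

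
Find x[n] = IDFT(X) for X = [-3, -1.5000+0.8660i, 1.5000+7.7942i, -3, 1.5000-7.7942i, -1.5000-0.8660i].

x[n] = (1/6) Σ(k=0 to 5) X[k] · e^(2πikn/6)

Computing each x[n]:
x[0] = -1
x[1] = -3
x[2] = 1
x[3] = 1
x[4] = -3
x[5] = 2

x = [-1, -3, 1, 1, -3, 2]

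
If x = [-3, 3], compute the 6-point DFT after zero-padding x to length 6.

Original 2-point DFT: [0, -6]
Zero-padded 6-point DFT provides frequency interpolation.

DFT_6([x, 0, ...]) = [0, -1.5000-2.5981i, -4.5000-2.5981i, -6, -4.5000+2.5981i, -1.5000+2.5981i]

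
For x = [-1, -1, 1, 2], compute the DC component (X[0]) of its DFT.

X[0] = Σ(n=0 to 3) x[n] · ω_4^0 = Σ x[n]
= (-1) + (-1) + (1) + (2)

X[0] = 1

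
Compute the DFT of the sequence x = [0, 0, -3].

X[k] = Σ(n=0 to 2) x[n] · ω_3^(nk)
where ω_3 = e^(-2πi/3)

Computing each X[k]:
X[0] = -3
X[1] = 1.5000-2.5981i
X[2] = 1.5000+2.5981i

X = [-3, 1.5000-2.5981i, 1.5000+2.5981i]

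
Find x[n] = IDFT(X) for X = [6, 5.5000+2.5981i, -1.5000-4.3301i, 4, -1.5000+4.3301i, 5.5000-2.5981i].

x[n] = (1/6) Σ(k=0 to 5) X[k] · e^(2πikn/6)

Computing each x[n]:
x[0] = 3
x[1] = 2
x[2] = -1
x[3] = -2
x[4] = 3
x[5] = 1

x = [3, 2, -1, -2, 3, 1]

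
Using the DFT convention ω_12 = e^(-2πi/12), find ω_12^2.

ω_12^2 = e^(-2πi·2/12)
= cos(-2π·2/12) + i·sin(-2π·2/12)
= cos(-4π/12) + i·sin(-4π/12)

ω_12^2 = cos(-4π/12) + i·sin(-4π/12) = 0.5000-0.8660i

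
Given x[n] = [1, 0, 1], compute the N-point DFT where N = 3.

X[k] = Σ(n=0 to 2) x[n] · ω_3^(nk)
where ω_3 = e^(-2πi/3)

Computing each X[k]:
X[0] = 2
X[1] = 0.5000+0.8660i
X[2] = 0.5000-0.8660i

X = [2, 0.5000+0.8660i, 0.5000-0.8660i]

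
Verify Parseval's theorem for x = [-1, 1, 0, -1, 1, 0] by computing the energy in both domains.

Time domain:
Σ|x[n]|² = |-1|² + |1|² + |0|² + |-1|² + |1|² + |0|² = 4.0000

Frequency domain:
(1/6)Σ|X[k]|² = (1/6)(|0|² + |0|² + |-3.0000-1.7321i|² + |0|² + |-3.0000+1.7321i|² + |0|²) = (1/6)·24.0000 = 4.0000

Both sides agree, confirming Parseval's theorem.

Σ|x[n]|² = (1/N)Σ|X[k]|² = 4.0000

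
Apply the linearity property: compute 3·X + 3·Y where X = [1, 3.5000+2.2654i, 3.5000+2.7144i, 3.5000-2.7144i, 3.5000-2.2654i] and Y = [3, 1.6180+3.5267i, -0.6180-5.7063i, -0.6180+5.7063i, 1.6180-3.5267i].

By linearity: DFT(3x + 3y) = 3·DFT(x) + 3·DFT(y)
= 3·[1, 3.5000+2.2654i, 3.5000+2.7144i, 3.5000-2.7144i, 3.5000-2.2654i] + 3·[3, 1.6180+3.5267i, -0.6180-5.7063i, -0.6180+5.7063i, 1.6180-3.5267i]

Computing element-wise:
Z[0] = 3·(1) + 3·(3) = 12
Z[1] = 3·(3.5000+2.2654i) + 3·(1.6180+3.5267i) = 15.3540+17.3763i
Z[2] = 3·(3.5000+2.7144i) + 3·(-0.6180-5.7063i) = 8.6460-8.9757i
Z[3] = 3·(3.5000-2.7144i) + 3·(-0.6180+5.7063i) = 8.6460+8.9757i
Z[4] = 3·(3.5000-2.2654i) + 3·(1.6180-3.5267i) = 15.3540-17.3763i

DFT(3x + 3y) = 3·X + 3·Y = [12, 15.3540+17.3763i, 8.6460-8.9757i, 8.6460+8.9757i, 15.3540-17.3763i]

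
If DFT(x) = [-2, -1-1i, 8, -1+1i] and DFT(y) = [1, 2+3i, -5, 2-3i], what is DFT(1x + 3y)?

By linearity: DFT(1x + 3y) = 1·DFT(x) + 3·DFT(y)
= 1·[-2, -1-1i, 8, -1+1i] + 3·[1, 2+3i, -5, 2-3i]

Computing element-wise:
Z[0] = 1·(-2) + 3·(1) = 1
Z[1] = 1·(-1-1i) + 3·(2+3i) = 5+8i
Z[2] = 1·(8) + 3·(-5) = -7
Z[3] = 1·(-1+1i) + 3·(2-3i) = 5-8i

DFT(1x + 3y) = 1·X + 3·Y = [1, 5+8i, -7, 5-8i]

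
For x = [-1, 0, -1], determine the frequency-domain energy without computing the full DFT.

Parseval: Σ|x[n]|² = (1/N)Σ|X[k]|², so Σ|X[k]|² = N·Σ|x[n]|² = 3·2.0000

Σ|X[k]|² = N·Σ|x[n]|² = 3·2.0000 = 6.0000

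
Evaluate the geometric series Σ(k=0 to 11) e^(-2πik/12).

Sum of all nth roots of unity equals 0 for n > 1 (geometric series with r ≠ 1).

0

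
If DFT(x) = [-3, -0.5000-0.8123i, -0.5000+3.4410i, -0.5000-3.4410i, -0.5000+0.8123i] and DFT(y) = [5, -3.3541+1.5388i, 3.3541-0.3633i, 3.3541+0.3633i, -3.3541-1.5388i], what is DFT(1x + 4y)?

By linearity: DFT(1x + 4y) = 1·DFT(x) + 4·DFT(y)
= 1·[-3, -0.5000-0.8123i, -0.5000+3.4410i, -0.5000-3.4410i, -0.5000+0.8123i] + 4·[5, -3.3541+1.5388i, 3.3541-0.3633i, 3.3541+0.3633i, -3.3541-1.5388i]

Computing element-wise:
Z[0] = 1·(-3) + 4·(5) = 17
Z[1] = 1·(-0.5000-0.8123i) + 4·(-3.3541+1.5388i) = -13.9164+5.3429i
Z[2] = 1·(-0.5000+3.4410i) + 4·(3.3541-0.3633i) = 12.9164+1.9878i
Z[3] = 1·(-0.5000-3.4410i) + 4·(3.3541+0.3633i) = 12.9164-1.9878i
Z[4] = 1·(-0.5000+0.8123i) + 4·(-3.3541-1.5388i) = -13.9164-5.3429i

DFT(1x + 4y) = 1·X + 4·Y = [17, -13.9164+5.3429i, 12.9164+1.9878i, 12.9164-1.9878i, -13.9164-5.3429i]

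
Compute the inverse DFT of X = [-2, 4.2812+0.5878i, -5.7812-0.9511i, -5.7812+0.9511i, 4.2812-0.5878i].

x[n] = (1/5) Σ(k=0 to 4) X[k] · e^(2πikn/5)

Computing each x[n]:
x[0] = -1
x[1] = 2
x[2] = -3
x[3] = -2
x[4] = 2

x = [-1, 2, -3, -2, 2]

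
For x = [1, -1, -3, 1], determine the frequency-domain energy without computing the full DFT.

Parseval: Σ|x[n]|² = (1/N)Σ|X[k]|², so Σ|X[k]|² = N·Σ|x[n]|² = 4·12.0000

Σ|X[k]|² = N·Σ|x[n]|² = 4·12.0000 = 48.0000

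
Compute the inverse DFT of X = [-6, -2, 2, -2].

x[n] = (1/4) Σ(k=0 to 3) X[k] · e^(2πikn/4)

Computing each x[n]:
x[0] = -2
x[1] = -2
x[2] = 0
x[3] = -2

x = [-2, -2, 0, -2]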